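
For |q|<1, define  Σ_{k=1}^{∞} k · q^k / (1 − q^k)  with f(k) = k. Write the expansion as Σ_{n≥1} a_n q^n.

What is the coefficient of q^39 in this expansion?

[q^39] f(39)=39,f(13)=13,f(3)=3,f(1)=1 ⇒ 56

a_39 = 56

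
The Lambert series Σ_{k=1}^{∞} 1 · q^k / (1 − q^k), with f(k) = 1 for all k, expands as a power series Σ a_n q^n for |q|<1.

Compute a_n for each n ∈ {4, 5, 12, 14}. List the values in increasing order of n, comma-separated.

3, 2, 6, 4

d|4:{1,2,4}  Σf=1+1+1=3
n=5: 5·1 1·5  f→[1+1]=2
[q^12] f(1)=1,f(2)=1,f(3)=1,f(4)=1,f(6)=1,f(12)=1 ⇒ 6
d|14:{14,7,2,1}  Σf=1+1+1+1=4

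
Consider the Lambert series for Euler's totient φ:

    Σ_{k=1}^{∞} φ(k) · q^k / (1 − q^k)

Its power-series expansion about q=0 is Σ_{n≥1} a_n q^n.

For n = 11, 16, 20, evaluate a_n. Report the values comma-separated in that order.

q^11  k|11↦φ(k): 1:1 11:10  a_11=11
q^16  k|16↦φ(k): 16:8 8:4 4:2 2:1 1:1  a_16=16
[q^20] φ(1)=1,φ(2)=1,φ(4)=2,φ(5)=4,φ(10)=4,φ(20)=8 ⇒ 20

11, 16, 20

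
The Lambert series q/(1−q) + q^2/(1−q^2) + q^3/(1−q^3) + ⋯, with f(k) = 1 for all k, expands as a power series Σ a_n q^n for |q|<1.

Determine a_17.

[q^17] f(1)=1,f(17)=1 ⇒ 2

a_17 = 2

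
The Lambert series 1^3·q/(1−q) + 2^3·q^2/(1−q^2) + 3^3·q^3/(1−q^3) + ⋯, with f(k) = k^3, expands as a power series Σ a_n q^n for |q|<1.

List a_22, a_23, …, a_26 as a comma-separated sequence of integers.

11988, 12168, 16380, 15751, 19782

n=22: 22·1 11·2 2·11 1·22  f→[10648+1331+8+1]=11988
d|23:{1,23}  Σf=1+12167=12168
[q^24] f(1)=1,f(2)=8,f(3)=27,f(4)=64,f(6)=216,f(8)=512,f(12)=1728,f(24)=13824 ⇒ 16380
d|25:{25,5,1}  Σf=15625+125+1=15751
n=26: 1·26 2·13 13·2 26·1  f→[1+8+2197+17576]=19782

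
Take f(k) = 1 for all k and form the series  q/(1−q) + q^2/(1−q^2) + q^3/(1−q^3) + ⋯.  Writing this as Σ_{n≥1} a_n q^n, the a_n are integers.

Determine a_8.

a_8 = 4

[q^8] f(8)=1,f(4)=1,f(2)=1,f(1)=1 ⇒ 4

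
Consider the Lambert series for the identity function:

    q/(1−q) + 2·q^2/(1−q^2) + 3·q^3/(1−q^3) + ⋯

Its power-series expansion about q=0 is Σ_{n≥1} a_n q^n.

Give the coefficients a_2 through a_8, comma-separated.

n=2: 2·1 1·2  f→[2+1]=3
q^3  k|3↦f(k): 3:3 1:1  a_3=4
d|4:{4,2,1}  Σf=4+2+1=7
[q^5] f(5)=5,f(1)=1 ⇒ 6
q^6  k|6↦f(k): 6:6 3:3 2:2 1:1  a_6=12
n=7: 1·7 7·1  f→[1+7]=8
d|8:{1,2,4,8}  Σf=1+2+4+8=15

3, 4, 7, 6, 12, 8, 15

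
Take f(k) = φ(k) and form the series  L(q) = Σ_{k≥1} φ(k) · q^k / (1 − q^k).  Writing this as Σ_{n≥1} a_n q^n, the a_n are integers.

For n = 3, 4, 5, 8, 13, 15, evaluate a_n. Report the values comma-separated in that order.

[q^3] φ(1)=1,φ(3)=2 ⇒ 3
n=4: 4·1 2·2 1·4  φ→[2+1+1]=4
d|5:{1,5}  Σφ=1+4=5
d|8:{1,2,4,8}  Σφ=1+1+2+4=8
d|13:{1,13}  Σφ=1+12=13
[q^15] φ(15)=8,φ(5)=4,φ(3)=2,φ(1)=1 ⇒ 15

3, 4, 5, 8, 13, 15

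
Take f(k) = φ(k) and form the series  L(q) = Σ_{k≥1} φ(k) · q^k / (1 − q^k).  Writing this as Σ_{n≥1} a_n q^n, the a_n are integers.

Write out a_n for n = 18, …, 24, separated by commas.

q^18  k|18↦φ(k): 18:6 9:6 6:2 3:2 2:1 1:1  a_18=18
n=19: 19·1 1·19  φ→[18+1]=19
[q^20] φ(20)=8,φ(10)=4,φ(5)=4,φ(4)=2,φ(2)=1,φ(1)=1 ⇒ 20
q^21  k|21↦φ(k): 1:1 3:2 7:6 21:12  a_21=21
q^22  k|22↦φ(k): 22:10 11:10 2:1 1:1  a_22=22
d|23:{1,23}  Σφ=1+22=23
n=24: 24·1 12·2 8·3 6·4 4·6 3·8 2·12 1·24  φ→[8+4+4+2+2+2+1+1]=24

18, 19, 20, 21, 22, 23, 24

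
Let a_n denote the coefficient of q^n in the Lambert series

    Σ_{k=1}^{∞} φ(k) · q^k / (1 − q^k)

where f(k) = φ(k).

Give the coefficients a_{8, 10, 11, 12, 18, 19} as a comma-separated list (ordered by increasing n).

d|8:{8,4,2,1}  Σφ=4+2+1+1=8
d|10:{1,2,5,10}  Σφ=1+1+4+4=10
[q^11] φ(1)=1,φ(11)=10 ⇒ 11
q^12  k|12↦φ(k): 12:4 6:2 4:2 3:2 2:1 1:1  a_12=12
d|18:{1,2,3,6,9,18}  Σφ=1+1+2+2+6+6=18
[q^19] φ(19)=18,φ(1)=1 ⇒ 19

8, 10, 11, 12, 18, 19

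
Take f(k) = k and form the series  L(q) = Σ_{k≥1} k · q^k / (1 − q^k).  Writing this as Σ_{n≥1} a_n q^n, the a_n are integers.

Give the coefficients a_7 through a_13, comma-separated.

n=7: 1·7 7·1  f→[1+7]=8
q^8  k|8↦f(k): 8:8 4:4 2:2 1:1  a_8=15
n=9: 1·9 3·3 9·1  f→[1+3+9]=13
d|10:{1,2,5,10}  Σf=1+2+5+10=18
d|11:{1,11}  Σf=1+11=12
[q^12] f(1)=1,f(2)=2,f(3)=3,f(4)=4,f(6)=6,f(12)=12 ⇒ 28
q^13  k|13↦f(k): 1:1 13:13  a_13=14

8, 15, 13, 18, 12, 28, 14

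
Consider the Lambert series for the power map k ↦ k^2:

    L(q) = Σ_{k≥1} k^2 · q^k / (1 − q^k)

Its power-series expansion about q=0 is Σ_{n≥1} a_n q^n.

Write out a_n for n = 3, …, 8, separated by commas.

[q^3] f(3)=9,f(1)=1 ⇒ 10
q^4  k|4↦f(k): 1:1 2:4 4:16  a_4=21
n=5: 5·1 1·5  f→[25+1]=26
n=6: 1·6 2·3 3·2 6·1  f→[1+4+9+36]=50
q^7  k|7↦f(k): 7:49 1:1  a_7=50
q^8  k|8↦f(k): 8:64 4:16 2:4 1:1  a_8=85

10, 21, 26, 50, 50, 85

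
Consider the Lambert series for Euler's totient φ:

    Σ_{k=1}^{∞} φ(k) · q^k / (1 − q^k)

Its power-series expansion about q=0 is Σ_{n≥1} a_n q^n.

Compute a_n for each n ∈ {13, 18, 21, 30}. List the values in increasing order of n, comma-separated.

d|13:{13,1}  Σφ=12+1=13
q^18  k|18↦φ(k): 1:1 2:1 3:2 6:2 9:6 18:6  a_18=18
d|21:{1,3,7,21}  Σφ=1+2+6+12=21
n=30: 30·1 15·2 10·3 6·5 5·6 3·10 2·15 1·30  φ→[8+8+4+2+4+2+1+1]=30

13, 18, 21, 30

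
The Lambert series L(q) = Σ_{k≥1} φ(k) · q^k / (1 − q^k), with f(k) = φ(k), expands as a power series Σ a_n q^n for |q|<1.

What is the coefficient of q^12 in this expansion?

q^12  k|12↦φ(k): 12:4 6:2 4:2 3:2 2:1 1:1  a_12=12

a_12 = 12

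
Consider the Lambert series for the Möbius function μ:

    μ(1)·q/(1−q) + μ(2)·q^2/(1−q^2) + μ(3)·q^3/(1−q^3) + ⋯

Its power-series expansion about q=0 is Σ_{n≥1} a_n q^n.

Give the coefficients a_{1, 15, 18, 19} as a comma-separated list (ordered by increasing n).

n=1: 1·1  μ→[1]=1
n=15: 1·15 3·5 5·3 15·1  μ→[1+(-1)+(-1)+1]=0
[q^18] μ(18)=0,μ(9)=0,μ(6)=1,μ(3)=-1,μ(2)=-1,μ(1)=1 ⇒ 0
d|19:{1,19}  Σμ=1+(-1)=0

1, 0, 0, 0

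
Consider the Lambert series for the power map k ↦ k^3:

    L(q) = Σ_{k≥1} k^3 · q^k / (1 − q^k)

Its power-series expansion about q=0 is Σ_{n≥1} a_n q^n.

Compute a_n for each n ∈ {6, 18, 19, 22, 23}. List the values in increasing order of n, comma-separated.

252, 6813, 6860, 11988, 12168

q^6  k|6↦f(k): 6:216 3:27 2:8 1:1  a_6=252
q^18  k|18↦f(k): 18:5832 9:729 6:216 3:27 2:8 1:1  a_18=6813
[q^19] f(1)=1,f(19)=6859 ⇒ 6860
d|22:{1,2,11,22}  Σf=1+8+1331+10648=11988
q^23  k|23↦f(k): 1:1 23:12167  a_23=12168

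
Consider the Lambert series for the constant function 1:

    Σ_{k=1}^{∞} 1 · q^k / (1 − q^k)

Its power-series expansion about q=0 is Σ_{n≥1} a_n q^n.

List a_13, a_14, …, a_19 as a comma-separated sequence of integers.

2, 4, 4, 5, 2, 6, 2

[q^13] f(13)=1,f(1)=1 ⇒ 2
[q^14] f(14)=1,f(7)=1,f(2)=1,f(1)=1 ⇒ 4
[q^15] f(1)=1,f(3)=1,f(5)=1,f(15)=1 ⇒ 4
d|16:{1,2,4,8,16}  Σf=1+1+1+1+1=5
n=17: 17·1 1·17  f→[1+1]=2
d|18:{18,9,6,3,2,1}  Σf=1+1+1+1+1+1=6
n=19: 1·19 19·1  f→[1+1]=2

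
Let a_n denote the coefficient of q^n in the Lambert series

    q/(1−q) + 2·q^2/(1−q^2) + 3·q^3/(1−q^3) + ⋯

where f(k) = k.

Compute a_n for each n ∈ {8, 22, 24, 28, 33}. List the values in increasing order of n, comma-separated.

q^8  k|8↦f(k): 1:1 2:2 4:4 8:8  a_8=15
q^22  k|22↦f(k): 1:1 2:2 11:11 22:22  a_22=36
q^24  k|24↦f(k): 24:24 12:12 8:8 6:6 4:4 3:3 2:2 1:1  a_24=60
q^28  k|28↦f(k): 1:1 2:2 4:4 7:7 14:14 28:28  a_28=56
n=33: 33·1 11·3 3·11 1·33  f→[33+11+3+1]=48

15, 36, 60, 56, 48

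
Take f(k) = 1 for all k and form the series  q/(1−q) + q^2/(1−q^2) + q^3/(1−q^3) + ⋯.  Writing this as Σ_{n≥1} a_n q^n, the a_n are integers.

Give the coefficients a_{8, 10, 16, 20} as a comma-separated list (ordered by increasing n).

4, 4, 5, 6

q^8  k|8↦f(k): 8:1 4:1 2:1 1:1  a_8=4
n=10: 1·10 2·5 5·2 10·1  f→[1+1+1+1]=4
[q^16] f(16)=1,f(8)=1,f(4)=1,f(2)=1,f(1)=1 ⇒ 5
d|20:{20,10,5,4,2,1}  Σf=1+1+1+1+1+1=6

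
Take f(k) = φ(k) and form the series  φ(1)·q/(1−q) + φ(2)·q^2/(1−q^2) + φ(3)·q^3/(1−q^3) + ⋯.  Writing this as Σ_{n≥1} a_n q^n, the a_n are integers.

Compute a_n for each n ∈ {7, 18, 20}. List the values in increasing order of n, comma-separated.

n=7: 7·1 1·7  φ→[6+1]=7
q^18  k|18↦φ(k): 18:6 9:6 6:2 3:2 2:1 1:1  a_18=18
n=20: 1·20 2·10 4·5 5·4 10·2 20·1  φ→[1+1+2+4+4+8]=20

7, 18, 20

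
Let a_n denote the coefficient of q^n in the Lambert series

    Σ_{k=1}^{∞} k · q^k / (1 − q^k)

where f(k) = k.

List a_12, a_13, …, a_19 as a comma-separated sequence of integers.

28, 14, 24, 24, 31, 18, 39, 20

n=12: 1·12 2·6 3·4 4·3 6·2 12·1  f→[1+2+3+4+6+12]=28
q^13  k|13↦f(k): 13:13 1:1  a_13=14
d|14:{14,7,2,1}  Σf=14+7+2+1=24
[q^15] f(1)=1,f(3)=3,f(5)=5,f(15)=15 ⇒ 24
d|16:{16,8,4,2,1}  Σf=16+8+4+2+1=31
[q^17] f(1)=1,f(17)=17 ⇒ 18
d|18:{1,2,3,6,9,18}  Σf=1+2+3+6+9+18=39
d|19:{19,1}  Σf=19+1=20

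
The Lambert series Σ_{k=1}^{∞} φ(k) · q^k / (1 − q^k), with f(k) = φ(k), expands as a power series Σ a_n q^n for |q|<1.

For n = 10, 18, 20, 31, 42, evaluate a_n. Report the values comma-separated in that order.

n=10: 10·1 5·2 2·5 1·10  φ→[4+4+1+1]=10
d|18:{18,9,6,3,2,1}  Σφ=6+6+2+2+1+1=18
d|20:{1,2,4,5,10,20}  Σφ=1+1+2+4+4+8=20
d|31:{1,31}  Σφ=1+30=31
d|42:{1,2,3,6,7,14,21,42}  Σφ=1+1+2+2+6+6+12+12=42

10, 18, 20, 31, 42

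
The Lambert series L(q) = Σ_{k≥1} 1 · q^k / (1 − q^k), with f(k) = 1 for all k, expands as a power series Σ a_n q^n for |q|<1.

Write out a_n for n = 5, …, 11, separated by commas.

[q^5] f(5)=1,f(1)=1 ⇒ 2
[q^6] f(6)=1,f(3)=1,f(2)=1,f(1)=1 ⇒ 4
[q^7] f(1)=1,f(7)=1 ⇒ 2
n=8: 1·8 2·4 4·2 8·1  f→[1+1+1+1]=4
q^9  k|9↦f(k): 9:1 3:1 1:1  a_9=3
d|10:{1,2,5,10}  Σf=1+1+1+1=4
q^11  k|11↦f(k): 11:1 1:1  a_11=2

2, 4, 2, 4, 3, 4, 2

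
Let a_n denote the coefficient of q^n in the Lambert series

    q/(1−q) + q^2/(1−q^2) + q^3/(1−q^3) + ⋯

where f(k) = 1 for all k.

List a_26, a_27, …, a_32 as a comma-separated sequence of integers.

d|26:{26,13,2,1}  Σf=1+1+1+1=4
[q^27] f(27)=1,f(9)=1,f(3)=1,f(1)=1 ⇒ 4
d|28:{1,2,4,7,14,28}  Σf=1+1+1+1+1+1=6
[q^29] f(29)=1,f(1)=1 ⇒ 2
d|30:{1,2,3,5,6,10,15,30}  Σf=1+1+1+1+1+1+1+1=8
[q^31] f(1)=1,f(31)=1 ⇒ 2
n=32: 32·1 16·2 8·4 4·8 2·16 1·32  f→[1+1+1+1+1+1]=6

4, 4, 6, 2, 8, 2, 6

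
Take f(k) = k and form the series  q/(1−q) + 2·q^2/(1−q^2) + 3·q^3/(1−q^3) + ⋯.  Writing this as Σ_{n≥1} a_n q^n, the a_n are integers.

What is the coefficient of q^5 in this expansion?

a_5 = 6

q^5  k|5↦f(k): 5:5 1:1  a_5=6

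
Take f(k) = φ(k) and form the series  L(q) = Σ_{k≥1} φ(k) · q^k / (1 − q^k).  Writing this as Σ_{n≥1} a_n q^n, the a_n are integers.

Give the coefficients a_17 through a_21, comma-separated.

[q^17] φ(17)=16,φ(1)=1 ⇒ 17
d|18:{1,2,3,6,9,18}  Σφ=1+1+2+2+6+6=18
[q^19] φ(1)=1,φ(19)=18 ⇒ 19
[q^20] φ(1)=1,φ(2)=1,φ(4)=2,φ(5)=4,φ(10)=4,φ(20)=8 ⇒ 20
n=21: 21·1 7·3 3·7 1·21  φ→[12+6+2+1]=21

17, 18, 19, 20, 21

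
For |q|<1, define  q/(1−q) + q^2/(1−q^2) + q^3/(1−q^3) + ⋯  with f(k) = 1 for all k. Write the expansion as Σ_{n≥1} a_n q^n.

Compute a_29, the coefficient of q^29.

n=29: 1·29 29·1  f→[1+1]=2

a_29 = 2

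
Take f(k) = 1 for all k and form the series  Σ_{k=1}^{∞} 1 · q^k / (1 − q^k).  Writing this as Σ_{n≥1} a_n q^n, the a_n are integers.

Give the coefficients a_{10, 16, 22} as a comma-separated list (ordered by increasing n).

[q^10] f(10)=1,f(5)=1,f(2)=1,f(1)=1 ⇒ 4
d|16:{16,8,4,2,1}  Σf=1+1+1+1+1=5
d|22:{1,2,11,22}  Σf=1+1+1+1=4

4, 5, 4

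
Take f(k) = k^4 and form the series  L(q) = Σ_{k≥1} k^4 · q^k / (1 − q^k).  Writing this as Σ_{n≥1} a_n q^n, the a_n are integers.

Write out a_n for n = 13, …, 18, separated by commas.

28562, 40834, 51332, 69905, 83522, 112931

[q^13] f(1)=1,f(13)=28561 ⇒ 28562
d|14:{14,7,2,1}  Σf=38416+2401+16+1=40834
n=15: 1·15 3·5 5·3 15·1  f→[1+81+625+50625]=51332
q^16  k|16↦f(k): 16:65536 8:4096 4:256 2:16 1:1  a_16=69905
d|17:{1,17}  Σf=1+83521=83522
d|18:{18,9,6,3,2,1}  Σf=104976+6561+1296+81+16+1=112931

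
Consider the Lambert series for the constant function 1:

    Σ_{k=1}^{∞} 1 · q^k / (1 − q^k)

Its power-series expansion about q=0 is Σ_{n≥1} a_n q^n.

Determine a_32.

a_32 = 6

[q^32] f(32)=1,f(16)=1,f(8)=1,f(4)=1,f(2)=1,f(1)=1 ⇒ 6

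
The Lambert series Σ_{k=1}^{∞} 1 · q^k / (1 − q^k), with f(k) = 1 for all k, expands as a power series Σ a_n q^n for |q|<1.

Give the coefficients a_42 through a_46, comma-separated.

8, 2, 6, 6, 4

d|42:{1,2,3,6,7,14,21,42}  Σf=1+1+1+1+1+1+1+1=8
d|43:{43,1}  Σf=1+1=2
q^44  k|44↦f(k): 1:1 2:1 4:1 11:1 22:1 44:1  a_44=6
d|45:{45,15,9,5,3,1}  Σf=1+1+1+1+1+1=6
q^46  k|46↦f(k): 1:1 2:1 23:1 46:1  a_46=4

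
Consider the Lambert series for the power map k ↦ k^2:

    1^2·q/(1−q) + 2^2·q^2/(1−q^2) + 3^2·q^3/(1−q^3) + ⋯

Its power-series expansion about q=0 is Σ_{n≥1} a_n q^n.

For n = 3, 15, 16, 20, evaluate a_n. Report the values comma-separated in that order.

n=3: 1·3 3·1  f→[1+9]=10
d|15:{1,3,5,15}  Σf=1+9+25+225=260
n=16: 1·16 2·8 4·4 8·2 16·1  f→[1+4+16+64+256]=341
[q^20] f(1)=1,f(2)=4,f(4)=16,f(5)=25,f(10)=100,f(20)=400 ⇒ 546

10, 260, 341, 546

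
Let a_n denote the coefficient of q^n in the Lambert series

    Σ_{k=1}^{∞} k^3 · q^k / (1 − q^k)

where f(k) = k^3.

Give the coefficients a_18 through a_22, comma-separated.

[q^18] f(18)=5832,f(9)=729,f(6)=216,f(3)=27,f(2)=8,f(1)=1 ⇒ 6813
q^19  k|19↦f(k): 1:1 19:6859  a_19=6860
d|20:{20,10,5,4,2,1}  Σf=8000+1000+125+64+8+1=9198
n=21: 21·1 7·3 3·7 1·21  f→[9261+343+27+1]=9632
d|22:{1,2,11,22}  Σf=1+8+1331+10648=11988

6813, 6860, 9198, 9632, 11988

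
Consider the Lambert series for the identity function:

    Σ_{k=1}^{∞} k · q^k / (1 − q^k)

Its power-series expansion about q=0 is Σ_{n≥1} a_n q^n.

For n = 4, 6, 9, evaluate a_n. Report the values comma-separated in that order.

d|4:{4,2,1}  Σf=4+2+1=7
q^6  k|6↦f(k): 1:1 2:2 3:3 6:6  a_6=12
d|9:{9,3,1}  Σf=9+3+1=13

7, 12, 13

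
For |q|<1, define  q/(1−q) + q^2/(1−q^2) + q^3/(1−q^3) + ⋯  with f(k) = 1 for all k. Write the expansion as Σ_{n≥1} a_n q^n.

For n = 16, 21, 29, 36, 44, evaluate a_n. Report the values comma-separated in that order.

5, 4, 2, 9, 6

[q^16] f(1)=1,f(2)=1,f(4)=1,f(8)=1,f(16)=1 ⇒ 5
n=21: 21·1 7·3 3·7 1·21  f→[1+1+1+1]=4
q^29  k|29↦f(k): 1:1 29:1  a_29=2
q^36  k|36↦f(k): 1:1 2:1 3:1 4:1 6:1 9:1 12:1 18:1 36:1  a_36=9
q^44  k|44↦f(k): 1:1 2:1 4:1 11:1 22:1 44:1  a_44=6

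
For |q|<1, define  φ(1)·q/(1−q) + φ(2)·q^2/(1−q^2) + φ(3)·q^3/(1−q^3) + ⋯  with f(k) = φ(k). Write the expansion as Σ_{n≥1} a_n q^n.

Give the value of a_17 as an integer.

[q^17] φ(17)=16,φ(1)=1 ⇒ 17

a_17 = 17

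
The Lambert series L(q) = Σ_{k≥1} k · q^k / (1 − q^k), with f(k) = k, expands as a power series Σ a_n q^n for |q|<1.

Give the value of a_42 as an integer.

q^42  k|42↦f(k): 42:42 21:21 14:14 7:7 6:6 3:3 2:2 1:1  a_42=96

a_42 = 96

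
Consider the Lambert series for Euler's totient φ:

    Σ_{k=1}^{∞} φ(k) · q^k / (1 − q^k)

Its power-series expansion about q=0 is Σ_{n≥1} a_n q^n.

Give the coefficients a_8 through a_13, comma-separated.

q^8  k|8↦φ(k): 8:4 4:2 2:1 1:1  a_8=8
[q^9] φ(1)=1,φ(3)=2,φ(9)=6 ⇒ 9
[q^10] φ(1)=1,φ(2)=1,φ(5)=4,φ(10)=4 ⇒ 10
d|11:{11,1}  Σφ=10+1=11
q^12  k|12↦φ(k): 12:4 6:2 4:2 3:2 2:1 1:1  a_12=12
d|13:{13,1}  Σφ=12+1=13

8, 9, 10, 11, 12, 13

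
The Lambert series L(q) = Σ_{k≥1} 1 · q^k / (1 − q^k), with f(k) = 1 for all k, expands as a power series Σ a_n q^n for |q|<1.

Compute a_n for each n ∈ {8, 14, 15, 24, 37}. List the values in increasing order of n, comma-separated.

[q^8] f(1)=1,f(2)=1,f(4)=1,f(8)=1 ⇒ 4
n=14: 14·1 7·2 2·7 1·14  f→[1+1+1+1]=4
[q^15] f(15)=1,f(5)=1,f(3)=1,f(1)=1 ⇒ 4
d|24:{24,12,8,6,4,3,2,1}  Σf=1+1+1+1+1+1+1+1=8
d|37:{37,1}  Σf=1+1=2

4, 4, 4, 8, 2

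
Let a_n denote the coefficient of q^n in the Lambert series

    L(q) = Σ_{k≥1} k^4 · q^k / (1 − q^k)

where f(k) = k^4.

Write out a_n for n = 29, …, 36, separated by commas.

q^29  k|29↦f(k): 29:707281 1:1  a_29=707282
d|30:{30,15,10,6,5,3,2,1}  Σf=810000+50625+10000+1296+625+81+16+1=872644
[q^31] f(1)=1,f(31)=923521 ⇒ 923522
d|32:{1,2,4,8,16,32}  Σf=1+16+256+4096+65536+1048576=1118481
q^33  k|33↦f(k): 33:1185921 11:14641 3:81 1:1  a_33=1200644
[q^34] f(34)=1336336,f(17)=83521,f(2)=16,f(1)=1 ⇒ 1419874
n=35: 35·1 7·5 5·7 1·35  f→[1500625+2401+625+1]=1503652
[q^36] f(1)=1,f(2)=16,f(3)=81,f(4)=256,f(6)=1296,f(9)=6561,f(12)=20736,f(18)=104976,f(36)=1679616 ⇒ 1813539

707282, 872644, 923522, 1118481, 1200644, 1419874, 1503652, 1813539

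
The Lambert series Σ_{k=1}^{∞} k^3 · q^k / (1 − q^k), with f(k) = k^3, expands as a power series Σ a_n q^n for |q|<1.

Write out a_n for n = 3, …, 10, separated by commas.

d|3:{3,1}  Σf=27+1=28
n=4: 1·4 2·2 4·1  f→[1+8+64]=73
n=5: 5·1 1·5  f→[125+1]=126
[q^6] f(6)=216,f(3)=27,f(2)=8,f(1)=1 ⇒ 252
d|7:{1,7}  Σf=1+343=344
q^8  k|8↦f(k): 1:1 2:8 4:64 8:512  a_8=585
q^9  k|9↦f(k): 1:1 3:27 9:729  a_9=757
[q^10] f(1)=1,f(2)=8,f(5)=125,f(10)=1000 ⇒ 1134

28, 73, 126, 252, 344, 585, 757, 1134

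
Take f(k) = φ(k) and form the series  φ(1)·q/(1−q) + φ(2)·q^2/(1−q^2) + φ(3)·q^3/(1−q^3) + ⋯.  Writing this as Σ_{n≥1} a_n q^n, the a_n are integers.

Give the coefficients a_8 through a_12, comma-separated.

[q^8] φ(8)=4,φ(4)=2,φ(2)=1,φ(1)=1 ⇒ 8
[q^9] φ(9)=6,φ(3)=2,φ(1)=1 ⇒ 9
d|10:{1,2,5,10}  Σφ=1+1+4+4=10
n=11: 1·11 11·1  φ→[1+10]=11
d|12:{12,6,4,3,2,1}  Σφ=4+2+2+2+1+1=12

8, 9, 10, 11, 12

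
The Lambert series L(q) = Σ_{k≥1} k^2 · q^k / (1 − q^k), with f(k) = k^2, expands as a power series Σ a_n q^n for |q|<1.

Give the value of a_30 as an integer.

q^30  k|30↦f(k): 1:1 2:4 3:9 5:25 6:36 10:100 15:225 30:900  a_30=1300

a_30 = 1300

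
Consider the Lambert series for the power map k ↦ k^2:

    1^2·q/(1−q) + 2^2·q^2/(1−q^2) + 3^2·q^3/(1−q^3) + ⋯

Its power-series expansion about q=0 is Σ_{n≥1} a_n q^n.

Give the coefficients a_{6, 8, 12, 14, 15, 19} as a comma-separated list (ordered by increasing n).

[q^6] f(6)=36,f(3)=9,f(2)=4,f(1)=1 ⇒ 50
[q^8] f(8)=64,f(4)=16,f(2)=4,f(1)=1 ⇒ 85
n=12: 1·12 2·6 3·4 4·3 6·2 12·1  f→[1+4+9+16+36+144]=210
n=14: 14·1 7·2 2·7 1·14  f→[196+49+4+1]=250
q^15  k|15↦f(k): 1:1 3:9 5:25 15:225  a_15=260
n=19: 19·1 1·19  f→[361+1]=362

50, 85, 210, 250, 260, 362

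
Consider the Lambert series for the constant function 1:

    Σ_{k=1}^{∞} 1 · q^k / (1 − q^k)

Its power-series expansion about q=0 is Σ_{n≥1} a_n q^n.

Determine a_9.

d|9:{1,3,9}  Σf=1+1+1=3

a_9 = 3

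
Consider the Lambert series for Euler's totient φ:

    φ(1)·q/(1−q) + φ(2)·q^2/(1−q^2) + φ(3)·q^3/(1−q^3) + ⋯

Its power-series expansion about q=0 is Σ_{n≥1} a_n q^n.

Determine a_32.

[q^32] φ(32)=16,φ(16)=8,φ(8)=4,φ(4)=2,φ(2)=1,φ(1)=1 ⇒ 32

a_32 = 32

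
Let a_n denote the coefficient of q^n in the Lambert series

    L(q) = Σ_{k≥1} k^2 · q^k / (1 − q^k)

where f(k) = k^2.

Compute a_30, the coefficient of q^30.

a_30 = 1300

d|30:{1,2,3,5,6,10,15,30}  Σf=1+4+9+25+36+100+225+900=1300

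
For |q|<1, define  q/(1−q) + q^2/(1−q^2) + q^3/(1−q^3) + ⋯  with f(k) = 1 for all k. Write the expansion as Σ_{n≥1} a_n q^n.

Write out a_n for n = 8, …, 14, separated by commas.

[q^8] f(8)=1,f(4)=1,f(2)=1,f(1)=1 ⇒ 4
q^9  k|9↦f(k): 9:1 3:1 1:1  a_9=3
n=10: 1·10 2·5 5·2 10·1  f→[1+1+1+1]=4
n=11: 1·11 11·1  f→[1+1]=2
[q^12] f(12)=1,f(6)=1,f(4)=1,f(3)=1,f(2)=1,f(1)=1 ⇒ 6
n=13: 1·13 13·1  f→[1+1]=2
n=14: 1·14 2·7 7·2 14·1  f→[1+1+1+1]=4

4, 3, 4, 2, 6, 2, 4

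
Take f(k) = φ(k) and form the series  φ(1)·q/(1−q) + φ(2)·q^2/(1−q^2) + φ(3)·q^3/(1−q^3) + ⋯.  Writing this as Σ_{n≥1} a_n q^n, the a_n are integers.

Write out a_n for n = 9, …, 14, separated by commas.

[q^9] φ(1)=1,φ(3)=2,φ(9)=6 ⇒ 9
n=10: 1·10 2·5 5·2 10·1  φ→[1+1+4+4]=10
d|11:{11,1}  Σφ=10+1=11
q^12  k|12↦φ(k): 1:1 2:1 3:2 4:2 6:2 12:4  a_12=12
d|13:{1,13}  Σφ=1+12=13
[q^14] φ(14)=6,φ(7)=6,φ(2)=1,φ(1)=1 ⇒ 14

9, 10, 11, 12, 13, 14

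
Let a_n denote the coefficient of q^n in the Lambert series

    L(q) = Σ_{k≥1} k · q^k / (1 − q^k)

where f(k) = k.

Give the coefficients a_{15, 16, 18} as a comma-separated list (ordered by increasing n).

q^15  k|15↦f(k): 1:1 3:3 5:5 15:15  a_15=24
q^16  k|16↦f(k): 16:16 8:8 4:4 2:2 1:1  a_16=31
[q^18] f(18)=18,f(9)=9,f(6)=6,f(3)=3,f(2)=2,f(1)=1 ⇒ 39

24, 31, 39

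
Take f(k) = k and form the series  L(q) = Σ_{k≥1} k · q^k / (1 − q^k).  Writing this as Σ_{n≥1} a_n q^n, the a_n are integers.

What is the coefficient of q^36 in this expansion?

n=36: 36·1 18·2 12·3 9·4 6·6 4·9 3·12 2·18 1·36  f→[36+18+12+9+6+4+3+2+1]=91

a_36 = 91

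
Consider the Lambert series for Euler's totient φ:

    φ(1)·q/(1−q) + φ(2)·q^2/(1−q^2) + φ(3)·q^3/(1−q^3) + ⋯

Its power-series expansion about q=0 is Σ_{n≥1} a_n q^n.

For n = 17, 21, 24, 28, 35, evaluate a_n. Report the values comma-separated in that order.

n=17: 17·1 1·17  φ→[16+1]=17
[q^21] φ(1)=1,φ(3)=2,φ(7)=6,φ(21)=12 ⇒ 21
n=24: 1·24 2·12 3·8 4·6 6·4 8·3 12·2 24·1  φ→[1+1+2+2+2+4+4+8]=24
n=28: 28·1 14·2 7·4 4·7 2·14 1·28  φ→[12+6+6+2+1+1]=28
n=35: 1·35 5·7 7·5 35·1  φ→[1+4+6+24]=35

17, 21, 24, 28, 35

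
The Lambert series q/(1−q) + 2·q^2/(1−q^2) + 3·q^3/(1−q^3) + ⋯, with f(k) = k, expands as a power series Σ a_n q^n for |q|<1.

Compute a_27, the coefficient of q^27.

d|27:{1,3,9,27}  Σf=1+3+9+27=40

a_27 = 40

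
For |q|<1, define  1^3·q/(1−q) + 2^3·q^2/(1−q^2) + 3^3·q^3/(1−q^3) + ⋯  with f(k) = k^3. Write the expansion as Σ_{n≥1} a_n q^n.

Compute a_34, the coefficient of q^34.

n=34: 1·34 2·17 17·2 34·1  f→[1+8+4913+39304]=44226

a_34 = 44226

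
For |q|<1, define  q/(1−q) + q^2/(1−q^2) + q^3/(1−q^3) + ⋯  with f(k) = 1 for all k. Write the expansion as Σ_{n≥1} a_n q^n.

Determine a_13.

q^13  k|13↦f(k): 13:1 1:1  a_13=2

a_13 = 2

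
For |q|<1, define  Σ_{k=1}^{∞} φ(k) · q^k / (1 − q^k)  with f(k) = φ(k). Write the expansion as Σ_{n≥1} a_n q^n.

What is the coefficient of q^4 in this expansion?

q^4  k|4↦φ(k): 1:1 2:1 4:2  a_4=4

a_4 = 4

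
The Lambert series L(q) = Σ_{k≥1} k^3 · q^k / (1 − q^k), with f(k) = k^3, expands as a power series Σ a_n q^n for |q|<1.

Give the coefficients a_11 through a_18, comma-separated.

1332, 2044, 2198, 3096, 3528, 4681, 4914, 6813

d|11:{1,11}  Σf=1+1331=1332
[q^12] f(12)=1728,f(6)=216,f(4)=64,f(3)=27,f(2)=8,f(1)=1 ⇒ 2044
q^13  k|13↦f(k): 1:1 13:2197  a_13=2198
d|14:{14,7,2,1}  Σf=2744+343+8+1=3096
[q^15] f(15)=3375,f(5)=125,f(3)=27,f(1)=1 ⇒ 3528
d|16:{1,2,4,8,16}  Σf=1+8+64+512+4096=4681
n=17: 17·1 1·17  f→[4913+1]=4914
d|18:{18,9,6,3,2,1}  Σf=5832+729+216+27+8+1=6813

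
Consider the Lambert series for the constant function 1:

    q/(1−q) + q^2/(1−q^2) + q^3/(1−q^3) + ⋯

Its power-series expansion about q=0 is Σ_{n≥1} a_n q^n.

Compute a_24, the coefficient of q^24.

a_24 = 8

q^24  k|24↦f(k): 24:1 12:1 8:1 6:1 4:1 3:1 2:1 1:1  a_24=8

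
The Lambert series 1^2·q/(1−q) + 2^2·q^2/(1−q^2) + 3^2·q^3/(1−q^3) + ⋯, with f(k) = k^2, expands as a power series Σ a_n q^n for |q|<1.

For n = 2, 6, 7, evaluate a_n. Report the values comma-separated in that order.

5, 50, 50

q^2  k|2↦f(k): 1:1 2:4  a_2=5
[q^6] f(1)=1,f(2)=4,f(3)=9,f(6)=36 ⇒ 50
n=7: 7·1 1·7  f→[49+1]=50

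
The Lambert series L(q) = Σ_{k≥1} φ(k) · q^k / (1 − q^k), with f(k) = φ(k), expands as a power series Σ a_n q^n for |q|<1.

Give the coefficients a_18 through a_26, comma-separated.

[q^18] φ(1)=1,φ(2)=1,φ(3)=2,φ(6)=2,φ(9)=6,φ(18)=6 ⇒ 18
d|19:{19,1}  Σφ=18+1=19
n=20: 1·20 2·10 4·5 5·4 10·2 20·1  φ→[1+1+2+4+4+8]=20
[q^21] φ(1)=1,φ(3)=2,φ(7)=6,φ(21)=12 ⇒ 21
[q^22] φ(1)=1,φ(2)=1,φ(11)=10,φ(22)=10 ⇒ 22
n=23: 1·23 23·1  φ→[1+22]=23
q^24  k|24↦φ(k): 24:8 12:4 8:4 6:2 4:2 3:2 2:1 1:1  a_24=24
d|25:{25,5,1}  Σφ=20+4+1=25
n=26: 26·1 13·2 2·13 1·26  φ→[12+12+1+1]=26

18, 19, 20, 21, 22, 23, 24, 25, 26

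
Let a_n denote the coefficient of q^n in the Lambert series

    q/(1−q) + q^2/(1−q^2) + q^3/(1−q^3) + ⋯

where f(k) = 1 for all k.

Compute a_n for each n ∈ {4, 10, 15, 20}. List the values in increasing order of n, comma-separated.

[q^4] f(1)=1,f(2)=1,f(4)=1 ⇒ 3
d|10:{1,2,5,10}  Σf=1+1+1+1=4
q^15  k|15↦f(k): 15:1 5:1 3:1 1:1  a_15=4
[q^20] f(1)=1,f(2)=1,f(4)=1,f(5)=1,f(10)=1,f(20)=1 ⇒ 6

3, 4, 4, 6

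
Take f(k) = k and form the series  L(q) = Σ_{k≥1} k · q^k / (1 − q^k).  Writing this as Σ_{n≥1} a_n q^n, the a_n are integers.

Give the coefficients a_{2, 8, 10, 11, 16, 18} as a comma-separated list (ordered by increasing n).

d|2:{1,2}  Σf=1+2=3
n=8: 1·8 2·4 4·2 8·1  f→[1+2+4+8]=15
q^10  k|10↦f(k): 10:10 5:5 2:2 1:1  a_10=18
d|11:{1,11}  Σf=1+11=12
d|16:{16,8,4,2,1}  Σf=16+8+4+2+1=31
d|18:{1,2,3,6,9,18}  Σf=1+2+3+6+9+18=39

3, 15, 18, 12, 31, 39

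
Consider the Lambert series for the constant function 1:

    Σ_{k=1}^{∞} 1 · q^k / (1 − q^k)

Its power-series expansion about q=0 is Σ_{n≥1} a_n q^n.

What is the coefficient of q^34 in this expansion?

a_34 = 4

d|34:{1,2,17,34}  Σf=1+1+1+1=4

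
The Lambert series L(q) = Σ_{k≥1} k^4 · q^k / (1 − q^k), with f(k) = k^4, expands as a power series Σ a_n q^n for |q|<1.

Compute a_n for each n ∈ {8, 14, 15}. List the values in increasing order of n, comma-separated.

4369, 40834, 51332

d|8:{1,2,4,8}  Σf=1+16+256+4096=4369
n=14: 1·14 2·7 7·2 14·1  f→[1+16+2401+38416]=40834
[q^15] f(15)=50625,f(5)=625,f(3)=81,f(1)=1 ⇒ 51332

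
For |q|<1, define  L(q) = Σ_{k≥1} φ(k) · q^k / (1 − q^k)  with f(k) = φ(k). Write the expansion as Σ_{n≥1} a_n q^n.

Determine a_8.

q^8  k|8↦φ(k): 8:4 4:2 2:1 1:1  a_8=8

a_8 = 8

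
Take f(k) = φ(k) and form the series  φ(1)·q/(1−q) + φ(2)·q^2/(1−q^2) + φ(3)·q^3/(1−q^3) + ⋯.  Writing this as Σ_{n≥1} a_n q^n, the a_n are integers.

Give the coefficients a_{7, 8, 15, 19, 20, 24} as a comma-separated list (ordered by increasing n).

q^7  k|7↦φ(k): 1:1 7:6  a_7=7
q^8  k|8↦φ(k): 1:1 2:1 4:2 8:4  a_8=8
q^15  k|15↦φ(k): 1:1 3:2 5:4 15:8  a_15=15
d|19:{19,1}  Σφ=18+1=19
d|20:{20,10,5,4,2,1}  Σφ=8+4+4+2+1+1=20
n=24: 1·24 2·12 3·8 4·6 6·4 8·3 12·2 24·1  φ→[1+1+2+2+2+4+4+8]=24

7, 8, 15, 19, 20, 24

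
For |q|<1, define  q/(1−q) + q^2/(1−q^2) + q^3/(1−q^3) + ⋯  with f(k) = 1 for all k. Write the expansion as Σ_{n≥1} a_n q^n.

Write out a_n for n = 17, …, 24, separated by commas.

2, 6, 2, 6, 4, 4, 2, 8

d|17:{17,1}  Σf=1+1=2
d|18:{18,9,6,3,2,1}  Σf=1+1+1+1+1+1=6
[q^19] f(19)=1,f(1)=1 ⇒ 2
d|20:{20,10,5,4,2,1}  Σf=1+1+1+1+1+1=6
[q^21] f(1)=1,f(3)=1,f(7)=1,f(21)=1 ⇒ 4
n=22: 22·1 11·2 2·11 1·22  f→[1+1+1+1]=4
[q^23] f(23)=1,f(1)=1 ⇒ 2
q^24  k|24↦f(k): 1:1 2:1 3:1 4:1 6:1 8:1 12:1 24:1  a_24=8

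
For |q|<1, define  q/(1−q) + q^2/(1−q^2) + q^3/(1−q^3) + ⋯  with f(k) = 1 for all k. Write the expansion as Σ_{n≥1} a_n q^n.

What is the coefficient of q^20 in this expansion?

a_20 = 6

q^20  k|20↦f(k): 1:1 2:1 4:1 5:1 10:1 20:1  a_20=6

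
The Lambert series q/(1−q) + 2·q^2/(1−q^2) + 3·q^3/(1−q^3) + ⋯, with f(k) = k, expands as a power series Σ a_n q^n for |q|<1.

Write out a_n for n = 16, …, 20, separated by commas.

n=16: 16·1 8·2 4·4 2·8 1·16  f→[16+8+4+2+1]=31
n=17: 1·17 17·1  f→[1+17]=18
n=18: 1·18 2·9 3·6 6·3 9·2 18·1  f→[1+2+3+6+9+18]=39
q^19  k|19↦f(k): 19:19 1:1  a_19=20
n=20: 20·1 10·2 5·4 4·5 2·10 1·20  f→[20+10+5+4+2+1]=42

31, 18, 39, 20, 42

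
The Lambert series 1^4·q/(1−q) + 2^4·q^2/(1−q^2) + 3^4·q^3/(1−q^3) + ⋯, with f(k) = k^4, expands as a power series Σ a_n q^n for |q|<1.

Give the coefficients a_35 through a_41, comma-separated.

d|35:{1,5,7,35}  Σf=1+625+2401+1500625=1503652
q^36  k|36↦f(k): 36:1679616 18:104976 12:20736 9:6561 6:1296 4:256 3:81 2:16 1:1  a_36=1813539
q^37  k|37↦f(k): 1:1 37:1874161  a_37=1874162
d|38:{1,2,19,38}  Σf=1+16+130321+2085136=2215474
d|39:{39,13,3,1}  Σf=2313441+28561+81+1=2342084
[q^40] f(1)=1,f(2)=16,f(4)=256,f(5)=625,f(8)=4096,f(10)=10000,f(20)=160000,f(40)=2560000 ⇒ 2734994
[q^41] f(41)=2825761,f(1)=1 ⇒ 2825762

1503652, 1813539, 1874162, 2215474, 2342084, 2734994, 2825762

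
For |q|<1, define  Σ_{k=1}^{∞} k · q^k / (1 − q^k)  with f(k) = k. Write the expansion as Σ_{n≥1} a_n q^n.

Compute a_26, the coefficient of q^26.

d|26:{26,13,2,1}  Σf=26+13+2+1=42

a_26 = 42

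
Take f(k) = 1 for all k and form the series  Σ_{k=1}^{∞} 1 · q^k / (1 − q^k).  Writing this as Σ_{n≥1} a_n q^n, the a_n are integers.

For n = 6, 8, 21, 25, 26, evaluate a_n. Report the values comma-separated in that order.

q^6  k|6↦f(k): 6:1 3:1 2:1 1:1  a_6=4
[q^8] f(8)=1,f(4)=1,f(2)=1,f(1)=1 ⇒ 4
q^21  k|21↦f(k): 1:1 3:1 7:1 21:1  a_21=4
q^25  k|25↦f(k): 1:1 5:1 25:1  a_25=3
d|26:{26,13,2,1}  Σf=1+1+1+1=4

4, 4, 4, 3, 4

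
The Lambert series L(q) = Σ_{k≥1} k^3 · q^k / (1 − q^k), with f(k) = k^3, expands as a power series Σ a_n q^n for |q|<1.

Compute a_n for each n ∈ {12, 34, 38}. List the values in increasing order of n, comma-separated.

d|12:{12,6,4,3,2,1}  Σf=1728+216+64+27+8+1=2044
[q^34] f(34)=39304,f(17)=4913,f(2)=8,f(1)=1 ⇒ 44226
q^38  k|38↦f(k): 1:1 2:8 19:6859 38:54872  a_38=61740

2044, 44226, 61740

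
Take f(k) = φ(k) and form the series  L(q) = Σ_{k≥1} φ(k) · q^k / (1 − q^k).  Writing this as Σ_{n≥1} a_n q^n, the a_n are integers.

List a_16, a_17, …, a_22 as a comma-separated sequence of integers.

n=16: 16·1 8·2 4·4 2·8 1·16  φ→[8+4+2+1+1]=16
n=17: 17·1 1·17  φ→[16+1]=17
q^18  k|18↦φ(k): 18:6 9:6 6:2 3:2 2:1 1:1  a_18=18
d|19:{19,1}  Σφ=18+1=19
[q^20] φ(20)=8,φ(10)=4,φ(5)=4,φ(4)=2,φ(2)=1,φ(1)=1 ⇒ 20
q^21  k|21↦φ(k): 21:12 7:6 3:2 1:1  a_21=21
n=22: 1·22 2·11 11·2 22·1  φ→[1+1+10+10]=22

16, 17, 18, 19, 20, 21, 22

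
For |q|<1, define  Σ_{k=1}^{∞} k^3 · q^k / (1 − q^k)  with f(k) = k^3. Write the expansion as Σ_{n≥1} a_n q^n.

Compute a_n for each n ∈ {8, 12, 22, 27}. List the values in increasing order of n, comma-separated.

585, 2044, 11988, 20440

q^8  k|8↦f(k): 1:1 2:8 4:64 8:512  a_8=585
n=12: 1·12 2·6 3·4 4·3 6·2 12·1  f→[1+8+27+64+216+1728]=2044
d|22:{1,2,11,22}  Σf=1+8+1331+10648=11988
d|27:{1,3,9,27}  Σf=1+27+729+19683=20440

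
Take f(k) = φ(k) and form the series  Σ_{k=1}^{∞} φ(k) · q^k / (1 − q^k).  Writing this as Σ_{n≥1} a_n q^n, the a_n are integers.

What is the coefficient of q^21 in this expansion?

q^21  k|21↦φ(k): 1:1 3:2 7:6 21:12  a_21=21

a_21 = 21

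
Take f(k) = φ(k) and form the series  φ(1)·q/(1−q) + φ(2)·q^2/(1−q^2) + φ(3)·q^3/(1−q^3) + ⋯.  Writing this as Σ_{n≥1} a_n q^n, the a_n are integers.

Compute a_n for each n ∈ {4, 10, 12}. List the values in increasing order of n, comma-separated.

d|4:{1,2,4}  Σφ=1+1+2=4
n=10: 10·1 5·2 2·5 1·10  φ→[4+4+1+1]=10
[q^12] φ(12)=4,φ(6)=2,φ(4)=2,φ(3)=2,φ(2)=1,φ(1)=1 ⇒ 12

4, 10, 12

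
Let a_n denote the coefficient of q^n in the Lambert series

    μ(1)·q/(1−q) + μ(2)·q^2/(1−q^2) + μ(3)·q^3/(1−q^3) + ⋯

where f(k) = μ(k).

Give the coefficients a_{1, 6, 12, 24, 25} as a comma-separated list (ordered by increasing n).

1, 0, 0, 0, 0

d|1:{1}  Σμ=1=1
n=6: 1·6 2·3 3·2 6·1  μ→[1+(-1)+(-1)+1]=0
n=12: 1·12 2·6 3·4 4·3 6·2 12·1  μ→[1+(-1)+(-1)+0+1+0]=0
q^24  k|24↦μ(k): 24:0 12:0 8:0 6:1 4:0 3:-1 2:-1 1:1  a_24=0
n=25: 1·25 5·5 25·1  μ→[1+(-1)+0]=0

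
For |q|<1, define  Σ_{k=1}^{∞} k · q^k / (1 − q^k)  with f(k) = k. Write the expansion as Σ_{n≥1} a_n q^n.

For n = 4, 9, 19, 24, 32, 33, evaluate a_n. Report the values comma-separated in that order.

7, 13, 20, 60, 63, 48

[q^4] f(4)=4,f(2)=2,f(1)=1 ⇒ 7
d|9:{9,3,1}  Σf=9+3+1=13
q^19  k|19↦f(k): 19:19 1:1  a_19=20
q^24  k|24↦f(k): 24:24 12:12 8:8 6:6 4:4 3:3 2:2 1:1  a_24=60
q^32  k|32↦f(k): 32:32 16:16 8:8 4:4 2:2 1:1  a_32=63
q^33  k|33↦f(k): 1:1 3:3 11:11 33:33  a_33=48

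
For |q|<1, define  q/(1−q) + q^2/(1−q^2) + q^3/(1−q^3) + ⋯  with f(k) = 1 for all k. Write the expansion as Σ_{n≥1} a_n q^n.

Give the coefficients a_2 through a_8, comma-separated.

2, 2, 3, 2, 4, 2, 4

q^2  k|2↦f(k): 1:1 2:1  a_2=2
d|3:{3,1}  Σf=1+1=2
d|4:{1,2,4}  Σf=1+1+1=3
[q^5] f(1)=1,f(5)=1 ⇒ 2
[q^6] f(6)=1,f(3)=1,f(2)=1,f(1)=1 ⇒ 4
n=7: 7·1 1·7  f→[1+1]=2
[q^8] f(1)=1,f(2)=1,f(4)=1,f(8)=1 ⇒ 4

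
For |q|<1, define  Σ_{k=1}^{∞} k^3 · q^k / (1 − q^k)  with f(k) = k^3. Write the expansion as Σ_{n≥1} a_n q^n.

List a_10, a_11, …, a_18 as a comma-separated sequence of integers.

[q^10] f(10)=1000,f(5)=125,f(2)=8,f(1)=1 ⇒ 1134
q^11  k|11↦f(k): 1:1 11:1331  a_11=1332
[q^12] f(1)=1,f(2)=8,f(3)=27,f(4)=64,f(6)=216,f(12)=1728 ⇒ 2044
n=13: 13·1 1·13  f→[2197+1]=2198
d|14:{1,2,7,14}  Σf=1+8+343+2744=3096
q^15  k|15↦f(k): 1:1 3:27 5:125 15:3375  a_15=3528
n=16: 1·16 2·8 4·4 8·2 16·1  f→[1+8+64+512+4096]=4681
n=17: 1·17 17·1  f→[1+4913]=4914
[q^18] f(1)=1,f(2)=8,f(3)=27,f(6)=216,f(9)=729,f(18)=5832 ⇒ 6813

1134, 1332, 2044, 2198, 3096, 3528, 4681, 4914, 6813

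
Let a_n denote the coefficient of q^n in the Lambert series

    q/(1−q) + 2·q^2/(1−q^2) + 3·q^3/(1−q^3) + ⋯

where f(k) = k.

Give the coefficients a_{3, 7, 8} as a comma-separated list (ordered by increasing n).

4, 8, 15

n=3: 1·3 3·1  f→[1+3]=4
n=7: 1·7 7·1  f→[1+7]=8
n=8: 8·1 4·2 2·4 1·8  f→[8+4+2+1]=15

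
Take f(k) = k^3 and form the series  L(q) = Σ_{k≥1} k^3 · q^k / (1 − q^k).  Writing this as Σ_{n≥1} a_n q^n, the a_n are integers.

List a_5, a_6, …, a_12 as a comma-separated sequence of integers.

q^5  k|5↦f(k): 5:125 1:1  a_5=126
[q^6] f(6)=216,f(3)=27,f(2)=8,f(1)=1 ⇒ 252
n=7: 7·1 1·7  f→[343+1]=344
[q^8] f(1)=1,f(2)=8,f(4)=64,f(8)=512 ⇒ 585
q^9  k|9↦f(k): 9:729 3:27 1:1  a_9=757
[q^10] f(10)=1000,f(5)=125,f(2)=8,f(1)=1 ⇒ 1134
q^11  k|11↦f(k): 11:1331 1:1  a_11=1332
n=12: 1·12 2·6 3·4 4·3 6·2 12·1  f→[1+8+27+64+216+1728]=2044

126, 252, 344, 585, 757, 1134, 1332, 2044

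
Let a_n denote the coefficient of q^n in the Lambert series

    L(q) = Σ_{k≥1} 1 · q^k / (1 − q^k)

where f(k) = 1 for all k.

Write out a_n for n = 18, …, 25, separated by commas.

6, 2, 6, 4, 4, 2, 8, 3

q^18  k|18↦f(k): 18:1 9:1 6:1 3:1 2:1 1:1  a_18=6
d|19:{19,1}  Σf=1+1=2
d|20:{20,10,5,4,2,1}  Σf=1+1+1+1+1+1=6
d|21:{21,7,3,1}  Σf=1+1+1+1=4
n=22: 22·1 11·2 2·11 1·22  f→[1+1+1+1]=4
d|23:{23,1}  Σf=1+1=2
q^24  k|24↦f(k): 1:1 2:1 3:1 4:1 6:1 8:1 12:1 24:1  a_24=8
[q^25] f(25)=1,f(5)=1,f(1)=1 ⇒ 3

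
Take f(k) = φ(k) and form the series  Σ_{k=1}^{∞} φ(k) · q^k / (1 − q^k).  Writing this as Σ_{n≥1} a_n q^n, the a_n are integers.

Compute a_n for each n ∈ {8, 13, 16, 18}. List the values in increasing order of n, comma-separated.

[q^8] φ(1)=1,φ(2)=1,φ(4)=2,φ(8)=4 ⇒ 8
n=13: 13·1 1·13  φ→[12+1]=13
d|16:{16,8,4,2,1}  Σφ=8+4+2+1+1=16
d|18:{1,2,3,6,9,18}  Σφ=1+1+2+2+6+6=18

8, 13, 16, 18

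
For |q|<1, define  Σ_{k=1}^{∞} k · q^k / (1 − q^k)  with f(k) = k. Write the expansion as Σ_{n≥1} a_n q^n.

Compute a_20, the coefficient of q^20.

d|20:{20,10,5,4,2,1}  Σf=20+10+5+4+2+1=42

a_20 = 42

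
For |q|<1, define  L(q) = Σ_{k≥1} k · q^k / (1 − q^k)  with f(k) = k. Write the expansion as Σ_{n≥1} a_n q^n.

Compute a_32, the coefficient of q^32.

a_32 = 63

d|32:{1,2,4,8,16,32}  Σf=1+2+4+8+16+32=63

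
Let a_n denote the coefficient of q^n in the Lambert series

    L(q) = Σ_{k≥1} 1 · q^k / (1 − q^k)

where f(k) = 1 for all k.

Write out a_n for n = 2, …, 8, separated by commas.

2, 2, 3, 2, 4, 2, 4

d|2:{1,2}  Σf=1+1=2
q^3  k|3↦f(k): 3:1 1:1  a_3=2
n=4: 1·4 2·2 4·1  f→[1+1+1]=3
[q^5] f(5)=1,f(1)=1 ⇒ 2
n=6: 6·1 3·2 2·3 1·6  f→[1+1+1+1]=4
d|7:{7,1}  Σf=1+1=2
q^8  k|8↦f(k): 1:1 2:1 4:1 8:1  a_8=4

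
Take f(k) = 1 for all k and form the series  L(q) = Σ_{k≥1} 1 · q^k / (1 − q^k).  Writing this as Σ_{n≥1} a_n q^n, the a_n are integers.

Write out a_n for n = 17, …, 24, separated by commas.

2, 6, 2, 6, 4, 4, 2, 8

[q^17] f(1)=1,f(17)=1 ⇒ 2
[q^18] f(1)=1,f(2)=1,f(3)=1,f(6)=1,f(9)=1,f(18)=1 ⇒ 6
[q^19] f(1)=1,f(19)=1 ⇒ 2
n=20: 20·1 10·2 5·4 4·5 2·10 1·20  f→[1+1+1+1+1+1]=6
n=21: 1·21 3·7 7·3 21·1  f→[1+1+1+1]=4
[q^22] f(1)=1,f(2)=1,f(11)=1,f(22)=1 ⇒ 4
[q^23] f(1)=1,f(23)=1 ⇒ 2
d|24:{1,2,3,4,6,8,12,24}  Σf=1+1+1+1+1+1+1+1=8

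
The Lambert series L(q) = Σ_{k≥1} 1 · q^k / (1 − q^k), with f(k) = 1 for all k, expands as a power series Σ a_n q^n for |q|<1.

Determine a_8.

d|8:{1,2,4,8}  Σf=1+1+1+1=4

a_8 = 4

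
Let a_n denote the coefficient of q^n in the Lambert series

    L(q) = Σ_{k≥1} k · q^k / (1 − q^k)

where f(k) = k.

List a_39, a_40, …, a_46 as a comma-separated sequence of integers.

q^39  k|39↦f(k): 1:1 3:3 13:13 39:39  a_39=56
d|40:{1,2,4,5,8,10,20,40}  Σf=1+2+4+5+8+10+20+40=90
q^41  k|41↦f(k): 41:41 1:1  a_41=42
q^42  k|42↦f(k): 42:42 21:21 14:14 7:7 6:6 3:3 2:2 1:1  a_42=96
[q^43] f(43)=43,f(1)=1 ⇒ 44
q^44  k|44↦f(k): 1:1 2:2 4:4 11:11 22:22 44:44  a_44=84
q^45  k|45↦f(k): 45:45 15:15 9:9 5:5 3:3 1:1  a_45=78
q^46  k|46↦f(k): 1:1 2:2 23:23 46:46  a_46=72

56, 90, 42, 96, 44, 84, 78, 72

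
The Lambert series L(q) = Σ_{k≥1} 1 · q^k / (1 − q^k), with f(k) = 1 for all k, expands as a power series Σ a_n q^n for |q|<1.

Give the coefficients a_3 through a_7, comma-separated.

2, 3, 2, 4, 2

q^3  k|3↦f(k): 1:1 3:1  a_3=2
n=4: 1·4 2·2 4·1  f→[1+1+1]=3
n=5: 5·1 1·5  f→[1+1]=2
q^6  k|6↦f(k): 1:1 2:1 3:1 6:1  a_6=4
d|7:{1,7}  Σf=1+1=2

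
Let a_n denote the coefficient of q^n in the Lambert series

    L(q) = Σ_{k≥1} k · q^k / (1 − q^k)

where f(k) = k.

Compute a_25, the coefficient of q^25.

q^25  k|25↦f(k): 25:25 5:5 1:1  a_25=31

a_25 = 31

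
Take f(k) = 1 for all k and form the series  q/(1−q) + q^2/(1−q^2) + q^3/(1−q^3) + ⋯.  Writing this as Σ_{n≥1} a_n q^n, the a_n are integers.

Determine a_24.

a_24 = 8

[q^24] f(1)=1,f(2)=1,f(3)=1,f(4)=1,f(6)=1,f(8)=1,f(12)=1,f(24)=1 ⇒ 8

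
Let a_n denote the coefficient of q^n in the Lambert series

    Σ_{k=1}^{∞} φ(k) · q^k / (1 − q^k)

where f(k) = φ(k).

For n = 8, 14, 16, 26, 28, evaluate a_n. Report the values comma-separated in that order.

n=8: 8·1 4·2 2·4 1·8  φ→[4+2+1+1]=8
q^14  k|14↦φ(k): 1:1 2:1 7:6 14:6  a_14=14
n=16: 1·16 2·8 4·4 8·2 16·1  φ→[1+1+2+4+8]=16
[q^26] φ(1)=1,φ(2)=1,φ(13)=12,φ(26)=12 ⇒ 26
d|28:{1,2,4,7,14,28}  Σφ=1+1+2+6+6+12=28

8, 14, 16, 26, 28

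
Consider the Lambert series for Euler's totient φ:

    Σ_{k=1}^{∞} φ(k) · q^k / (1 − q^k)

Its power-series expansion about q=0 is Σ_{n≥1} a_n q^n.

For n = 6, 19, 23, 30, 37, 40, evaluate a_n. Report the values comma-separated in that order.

[q^6] φ(1)=1,φ(2)=1,φ(3)=2,φ(6)=2 ⇒ 6
[q^19] φ(19)=18,φ(1)=1 ⇒ 19
d|23:{23,1}  Σφ=22+1=23
q^30  k|30↦φ(k): 30:8 15:8 10:4 6:2 5:4 3:2 2:1 1:1  a_30=30
n=37: 1·37 37·1  φ→[1+36]=37
q^40  k|40↦φ(k): 40:16 20:8 10:4 8:4 5:4 4:2 2:1 1:1  a_40=40

6, 19, 23, 30, 37, 40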